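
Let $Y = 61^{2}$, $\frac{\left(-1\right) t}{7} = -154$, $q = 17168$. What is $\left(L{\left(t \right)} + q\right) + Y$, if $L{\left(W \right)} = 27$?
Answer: $20916$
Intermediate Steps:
$t = 1078$ ($t = \left(-7\right) \left(-154\right) = 1078$)
$Y = 3721$
$\left(L{\left(t \right)} + q\right) + Y = \left(27 + 17168\right) + 3721 = 17195 + 3721 = 20916$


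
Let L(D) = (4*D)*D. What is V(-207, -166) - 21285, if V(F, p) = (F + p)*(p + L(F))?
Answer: -63890075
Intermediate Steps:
L(D) = 4*D²
V(F, p) = (F + p)*(p + 4*F²)
V(-207, -166) - 21285 = ((-166)² + 4*(-207)³ - 207*(-166) + 4*(-166)*(-207)²) - 21285 = (27556 + 4*(-8869743) + 34362 + 4*(-166)*42849) - 21285 = (27556 - 35478972 + 34362 - 28451736) - 21285 = -63868790 - 21285 = -63890075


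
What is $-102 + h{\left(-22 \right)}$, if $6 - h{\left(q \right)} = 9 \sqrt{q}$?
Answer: $-96 - 9 i \sqrt{22} \approx -96.0 - 42.214 i$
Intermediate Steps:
$h{\left(q \right)} = 6 - 9 \sqrt{q}$
$-102 + h{\left(-22 \right)} = -102 + \left(6 - 9 \sqrt{-22}\right) = -102 + \left(6 - 9 i \sqrt{22}\right) = -96 - 9 i \sqrt{22}$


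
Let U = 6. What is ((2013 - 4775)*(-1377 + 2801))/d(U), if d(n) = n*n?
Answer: -983272/9 ≈ -1.0925e+5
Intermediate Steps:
d(n) = n²
((2013 - 4775)*(-1377 + 2801))/d(U) = ((2013 - 4775)*(-1377 + 2801))/(6²) = -2762*1424/36 = -3933088*1/36 = -983272/9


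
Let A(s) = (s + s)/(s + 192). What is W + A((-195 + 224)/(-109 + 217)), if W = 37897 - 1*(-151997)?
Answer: 3943148968/20765 ≈ 1.8989e+5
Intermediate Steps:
W = 189894 (W = 37897 + 151997 = 189894)
A(s) = 2*s/(192 + s) (A(s) = (2*s)/(192 + s) = 2*s/(192 + s))
W + A((-195 + 224)/(-109 + 217)) = 189894 + 2*((-195 + 224)/(-109 + 217))/(192 + (-195 + 224)/(-109 + 217)) = 189894 + 2*(29/108)/(192 + 29/108) = 189894 + 2*(29/108)/(20765/108) = 189894 + 2*(29/108)*(108/20765) = 189894 + 58/20765 = 3943148968/20765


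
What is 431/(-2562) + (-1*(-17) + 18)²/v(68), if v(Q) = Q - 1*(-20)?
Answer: 1550261/112728 ≈ 13.752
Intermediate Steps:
v(Q) = 20 + Q (v(Q) = Q + 20 = 20 + Q)
431/(-2562) + (-1*(-17) + 18)²/v(68) = 431/(-2562) + (-1*(-17) + 18)²/(20 + 68) = 431*(-1/2562) + (17 + 18)²/88 = -431/2562 + 35²*(1/88) = -431/2562 + 1225*(1/88) = -431/2562 + 1225/88 = 1550261/112728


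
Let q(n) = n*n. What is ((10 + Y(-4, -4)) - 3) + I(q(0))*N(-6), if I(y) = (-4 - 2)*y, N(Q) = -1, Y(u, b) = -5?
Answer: 2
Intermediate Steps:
q(n) = n²
I(y) = -6*y
((10 + Y(-4, -4)) - 3) + I(q(0))*N(-6) = ((10 - 5) - 3) - 6*0²*(-1) = (5 - 3) - 6*0*(-1) = 2 + 0*(-1) = 2 + 0 = 2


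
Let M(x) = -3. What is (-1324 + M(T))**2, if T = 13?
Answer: 1760929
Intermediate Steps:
(-1324 + M(T))**2 = (-1324 - 3)**2 = (-1327)**2 = 1760929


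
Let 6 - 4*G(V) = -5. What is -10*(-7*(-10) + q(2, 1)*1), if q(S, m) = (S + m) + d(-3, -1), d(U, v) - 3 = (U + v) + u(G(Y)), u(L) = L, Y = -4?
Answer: -1495/2 ≈ -747.50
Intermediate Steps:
G(V) = 11/4 (G(V) = 3/2 - 1/4*(-5) = 3/2 + 5/4 = 11/4)
d(U, v) = 23/4 + U + v (d(U, v) = 3 + ((U + v) + 11/4) = 3 + (11/4 + U + v) = 23/4 + U + v)
q(S, m) = 7/4 + S + m (q(S, m) = (S + m) + (23/4 - 3 - 1) = (S + m) + 7/4 = 7/4 + S + m)
-10*(-7*(-10) + q(2, 1)*1) = -10*(-7*(-10) + (7/4 + 2 + 1)*1) = -10*(70 + (19/4)*1) = -10*(70 + 19/4) = -10*299/4 = -1495/2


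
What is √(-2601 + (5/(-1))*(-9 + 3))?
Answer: I*√2571 ≈ 50.705*I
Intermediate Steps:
√(-2601 + (5/(-1))*(-9 + 3)) = √(-2601 + (5*(-1))*(-6)) = √(-2601 - 5*(-6)) = √(-2601 + 30) = √(-2571) = I*√2571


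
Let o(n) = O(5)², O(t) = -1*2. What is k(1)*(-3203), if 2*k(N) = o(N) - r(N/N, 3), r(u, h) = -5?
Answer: -28827/2 ≈ -14414.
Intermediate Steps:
O(t) = -2
o(n) = 4 (o(n) = (-2)² = 4)
k(N) = 9/2 (k(N) = (4 - 1*(-5))/2 = (4 + 5)/2 = (½)*9 = 9/2)
k(1)*(-3203) = (9/2)*(-3203) = -28827/2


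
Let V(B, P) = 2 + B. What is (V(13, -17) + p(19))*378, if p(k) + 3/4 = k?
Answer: 25137/2 ≈ 12569.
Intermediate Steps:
p(k) = -¾ + k
(V(13, -17) + p(19))*378 = ((2 + 13) + (-¾ + 19))*378 = (15 + 73/4)*378 = (133/4)*378 = 25137/2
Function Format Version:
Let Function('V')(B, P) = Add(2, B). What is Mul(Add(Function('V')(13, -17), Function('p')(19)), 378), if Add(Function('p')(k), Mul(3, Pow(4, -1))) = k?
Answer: Rational(25137, 2) ≈ 12569.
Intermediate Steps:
Function('p')(k) = Add(Rational(-3, 4), k)
Mul(Add(Function('V')(13, -17), Function('p')(19)), 378) = Mul(Add(Add(2, 13), Add(Rational(-3, 4), 19)), 378) = Mul(Add(15, Rational(73, 4)), 378) = Mul(Rational(133, 4), 378) = Rational(25137, 2)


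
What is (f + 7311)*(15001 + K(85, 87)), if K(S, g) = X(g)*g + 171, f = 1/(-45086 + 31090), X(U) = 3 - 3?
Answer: 388117795715/3499 ≈ 1.1092e+8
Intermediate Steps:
X(U) = 0
f = -1/13996 (f = 1/(-13996) = -1/13996 ≈ -7.1449e-5)
K(S, g) = 171 (K(S, g) = 0*g + 171 = 0 + 171 = 171)
(f + 7311)*(15001 + K(85, 87)) = (-1/13996 + 7311)*(15001 + 171) = (102324755/13996)*15172 = 388117795715/3499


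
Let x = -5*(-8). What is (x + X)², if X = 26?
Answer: 4356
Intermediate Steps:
x = 40
(x + X)² = (40 + 26)² = 66² = 4356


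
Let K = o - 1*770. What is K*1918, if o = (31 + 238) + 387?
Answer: -218652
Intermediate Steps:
o = 656 (o = 269 + 387 = 656)
K = -114 (K = 656 - 1*770 = 656 - 770 = -114)
K*1918 = -114*1918 = -218652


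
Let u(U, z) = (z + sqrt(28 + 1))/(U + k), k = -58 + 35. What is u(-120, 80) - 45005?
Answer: -6435795/143 - sqrt(29)/143 ≈ -45006.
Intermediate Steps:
k = -23
u(U, z) = (z + sqrt(29))/(-23 + U) (u(U, z) = (z + sqrt(28 + 1))/(U - 23) = (z + sqrt(29))/(-23 + U))
u(-120, 80) - 45005 = (80 + sqrt(29))/(-23 - 120) - 45005 = (80 + sqrt(29))/(-143) - 45005 = -(80 + sqrt(29))/143 - 45005 = (-80/143 - sqrt(29)/143) - 45005 = -6435795/143 - sqrt(29)/143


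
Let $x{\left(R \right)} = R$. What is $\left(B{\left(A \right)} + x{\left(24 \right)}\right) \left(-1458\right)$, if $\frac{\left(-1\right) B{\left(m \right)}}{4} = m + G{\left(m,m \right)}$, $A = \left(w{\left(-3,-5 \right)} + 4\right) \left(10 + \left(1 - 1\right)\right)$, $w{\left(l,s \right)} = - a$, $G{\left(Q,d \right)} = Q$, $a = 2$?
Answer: $198288$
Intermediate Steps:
$w{\left(l,s \right)} = -2$ ($w{\left(l,s \right)} = \left(-1\right) 2 = -2$)
$A = 20$ ($A = \left(-2 + 4\right) \left(10 + \left(1 - 1\right)\right) = 2 \left(10 + \left(1 - 1\right)\right) = 2 \left(10 + 0\right) = 2 \cdot 10 = 20$)
$B{\left(m \right)} = - 8 m$ ($B{\left(m \right)} = - 4 \left(m + m\right) = - 4 \cdot 2 m = - 8 m$)
$\left(B{\left(A \right)} + x{\left(24 \right)}\right) \left(-1458\right) = \left(\left(-8\right) 20 + 24\right) \left(-1458\right) = \left(-160 + 24\right) \left(-1458\right) = \left(-136\right) \left(-1458\right) = 198288$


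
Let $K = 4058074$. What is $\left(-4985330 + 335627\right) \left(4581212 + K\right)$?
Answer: $-40170114032058$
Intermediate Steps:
$\left(-4985330 + 335627\right) \left(4581212 + K\right) = \left(-4985330 + 335627\right) \left(4581212 + 4058074\right) = \left(-4649703\right) 8639286 = -40170114032058$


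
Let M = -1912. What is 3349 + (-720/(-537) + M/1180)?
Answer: 176829183/52805 ≈ 3348.7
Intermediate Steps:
3349 + (-720/(-537) + M/1180) = 3349 + (-720/(-537) - 1912/1180) = 3349 + (-720*(-1/537) - 1912*1/1180) = 3349 + (240/179 - 478/295) = 3349 - 14762/52805 = 176829183/52805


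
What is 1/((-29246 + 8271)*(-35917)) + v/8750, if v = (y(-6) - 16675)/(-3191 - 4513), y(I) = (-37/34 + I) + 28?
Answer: 2437620464051/9866593133460000 ≈ 0.00024706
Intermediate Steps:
y(I) = 915/34 + I (y(I) = (-37*1/34 + I) + 28 = (-37/34 + I) + 28 = 915/34 + I)
v = 566239/261936 (v = ((915/34 - 6) - 16675)/(-3191 - 4513) = (711/34 - 16675)/(-7704) = -566239/34*(-1/7704) = 566239/261936 ≈ 2.1617)
1/((-29246 + 8271)*(-35917)) + v/8750 = 1/((-29246 + 8271)*(-35917)) + (566239/261936)/8750 = -1/35917/(-20975) + (566239/261936)*(1/8750) = -1/20975*(-1/35917) + 566239/2291940000 = 1/753359075 + 566239/2291940000 = 2437620464051/9866593133460000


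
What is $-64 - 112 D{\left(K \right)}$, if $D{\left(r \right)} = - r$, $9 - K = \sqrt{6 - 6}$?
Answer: $944$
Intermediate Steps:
$K = 9$ ($K = 9 - \sqrt{6 - 6} = 9 - \sqrt{0} = 9 - 0 = 9 + 0 = 9$)
$-64 - 112 D{\left(K \right)} = -64 - 112 \left(\left(-1\right) 9\right) = -64 - -1008 = -64 + 1008 = 944$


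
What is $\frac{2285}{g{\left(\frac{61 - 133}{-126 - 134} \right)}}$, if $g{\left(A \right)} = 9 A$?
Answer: $\frac{148525}{162} \approx 916.82$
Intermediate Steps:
$\frac{2285}{g{\left(\frac{61 - 133}{-126 - 134} \right)}} = \frac{2285}{9 \frac{61 - 133}{-126 - 134}} = \frac{2285}{9 \left(- \frac{72}{-260}\right)} = \frac{2285}{9 \left(\left(-72\right) \left(- \frac{1}{260}\right)\right)} = \frac{2285}{9 \cdot \frac{18}{65}} = \frac{2285}{\frac{162}{65}} = 2285 \cdot \frac{65}{162} = \frac{148525}{162}$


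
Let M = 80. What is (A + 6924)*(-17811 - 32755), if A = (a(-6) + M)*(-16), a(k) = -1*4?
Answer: -288630728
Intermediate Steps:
a(k) = -4
A = -1216 (A = (-4 + 80)*(-16) = 76*(-16) = -1216)
(A + 6924)*(-17811 - 32755) = (-1216 + 6924)*(-17811 - 32755) = 5708*(-50566) = -288630728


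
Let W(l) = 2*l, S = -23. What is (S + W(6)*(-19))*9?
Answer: -2259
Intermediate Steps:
(S + W(6)*(-19))*9 = (-23 + (2*6)*(-19))*9 = (-23 + 12*(-19))*9 = (-23 - 228)*9 = -251*9 = -2259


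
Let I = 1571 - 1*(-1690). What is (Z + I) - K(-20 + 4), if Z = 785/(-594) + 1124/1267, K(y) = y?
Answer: 2465936707/752598 ≈ 3276.6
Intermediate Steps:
Z = -326939/752598 (Z = 785*(-1/594) + 1124*(1/1267) = -785/594 + 1124/1267 = -326939/752598 ≈ -0.43441)
I = 3261 (I = 1571 + 1690 = 3261)
(Z + I) - K(-20 + 4) = (-326939/752598 + 3261) - (-20 + 4) = 2453895139/752598 - 1*(-16) = 2453895139/752598 + 16 = 2465936707/752598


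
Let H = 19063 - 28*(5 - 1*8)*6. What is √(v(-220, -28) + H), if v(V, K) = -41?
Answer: √19526 ≈ 139.74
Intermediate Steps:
H = 19567 (H = 19063 - 28*(5 - 8)*6 = 19063 - 28*(-3)*6 = 19063 - (-84)*6 = 19063 - 1*(-504) = 19063 + 504 = 19567)
√(v(-220, -28) + H) = √(-41 + 19567) = √19526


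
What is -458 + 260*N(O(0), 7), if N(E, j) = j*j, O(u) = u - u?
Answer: 12282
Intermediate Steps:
O(u) = 0
N(E, j) = j**2
-458 + 260*N(O(0), 7) = -458 + 260*7**2 = -458 + 260*49 = -458 + 12740 = 12282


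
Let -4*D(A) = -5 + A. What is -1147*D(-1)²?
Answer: -10323/4 ≈ -2580.8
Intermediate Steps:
D(A) = 5/4 - A/4 (D(A) = -(-5 + A)/4 = 5/4 - A/4)
-1147*D(-1)² = -1147*(5/4 - ¼*(-1))² = -1147*(5/4 + ¼)² = -1147*(3/2)² = -1147*9/4 = -10323/4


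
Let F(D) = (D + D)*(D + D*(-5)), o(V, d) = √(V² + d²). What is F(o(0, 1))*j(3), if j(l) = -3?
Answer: 24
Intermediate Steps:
F(D) = -8*D² (F(D) = (2*D)*(D - 5*D) = (2*D)*(-4*D) = -8*D²)
F(o(0, 1))*j(3) = -8*(√(0² + 1²))²*(-3) = -8*(√(0 + 1))²*(-3) = -8*(√1)²*(-3) = -8*1²*(-3) = -8*1*(-3) = -8*(-3) = 24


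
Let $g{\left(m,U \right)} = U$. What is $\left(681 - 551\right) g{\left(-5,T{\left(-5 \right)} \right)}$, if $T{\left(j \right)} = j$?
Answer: $-650$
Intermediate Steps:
$\left(681 - 551\right) g{\left(-5,T{\left(-5 \right)} \right)} = \left(681 - 551\right) \left(-5\right) = 130 \left(-5\right) = -650$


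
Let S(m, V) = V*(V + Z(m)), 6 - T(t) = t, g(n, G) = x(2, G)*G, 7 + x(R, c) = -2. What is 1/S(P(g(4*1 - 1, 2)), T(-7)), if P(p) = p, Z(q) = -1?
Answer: 1/156 ≈ 0.0064103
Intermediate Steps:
x(R, c) = -9 (x(R, c) = -7 - 2 = -9)
g(n, G) = -9*G
T(t) = 6 - t
S(m, V) = V*(-1 + V) (S(m, V) = V*(V - 1) = V*(-1 + V))
1/S(P(g(4*1 - 1, 2)), T(-7)) = 1/((6 - 1*(-7))*(-1 + (6 - 1*(-7)))) = 1/((6 + 7)*(-1 + (6 + 7))) = 1/(13*(-1 + 13)) = 1/(13*12) = 1/156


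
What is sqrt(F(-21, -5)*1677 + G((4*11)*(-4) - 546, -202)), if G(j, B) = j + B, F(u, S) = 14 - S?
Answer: sqrt(30939) ≈ 175.89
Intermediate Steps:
G(j, B) = B + j
sqrt(F(-21, -5)*1677 + G((4*11)*(-4) - 546, -202)) = sqrt((14 - 1*(-5))*1677 + (-202 + ((4*11)*(-4) - 546))) = sqrt((14 + 5)*1677 + (-202 + (44*(-4) - 546))) = sqrt(19*1677 + (-202 + (-176 - 546))) = sqrt(31863 + (-202 - 722)) = sqrt(31863 - 924) = sqrt(30939)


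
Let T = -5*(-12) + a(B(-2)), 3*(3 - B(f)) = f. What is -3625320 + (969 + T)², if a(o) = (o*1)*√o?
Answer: -69293602/27 + 7546*√33/3 ≈ -2.5520e+6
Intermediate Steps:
B(f) = 3 - f/3
a(o) = o^(3/2) (a(o) = o*√o = o^(3/2))
T = 60 + 11*√33/9 (T = -5*(-12) + (3 - ⅓*(-2))^(3/2) = 60 + (3 + ⅔)^(3/2) = 60 + (11/3)^(3/2) = 60 + 11*√33/9 ≈ 67.021)
-3625320 + (969 + T)² = -3625320 + (969 + (60 + 11*√33/9))² = -3625320 + (1029 + 11*√33/9)²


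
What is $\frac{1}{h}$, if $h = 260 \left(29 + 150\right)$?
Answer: $\frac{1}{46540} \approx 2.1487 \cdot 10^{-5}$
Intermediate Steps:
$h = 46540$ ($h = 260 \cdot 179 = 46540$)
$\frac{1}{h} = \frac{1}{46540}$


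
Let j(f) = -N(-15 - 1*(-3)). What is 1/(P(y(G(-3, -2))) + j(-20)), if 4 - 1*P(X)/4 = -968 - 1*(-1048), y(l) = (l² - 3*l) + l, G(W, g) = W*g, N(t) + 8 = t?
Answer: -1/284 ≈ -0.0035211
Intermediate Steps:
N(t) = -8 + t
y(l) = l² - 2*l
j(f) = 20 (j(f) = -(-8 + (-15 - 1*(-3))) = -(-8 + (-15 + 3)) = -(-8 - 12) = -1*(-20) = 20)
P(X) = -304 (P(X) = 16 - 4*(-968 - 1*(-1048)) = 16 - 4*(-968 + 1048) = 16 - 4*80 = 16 - 320 = -304)
1/(P(y(G(-3, -2))) + j(-20)) = 1/(-304 + 20) = 1/(-284) = -1/284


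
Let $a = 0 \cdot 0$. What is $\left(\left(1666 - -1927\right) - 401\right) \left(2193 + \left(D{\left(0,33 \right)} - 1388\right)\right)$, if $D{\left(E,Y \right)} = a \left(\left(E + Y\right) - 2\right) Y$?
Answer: $2569560$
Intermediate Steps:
$a = 0$
$D{\left(E,Y \right)} = 0$ ($D{\left(E,Y \right)} = 0 \left(\left(E + Y\right) - 2\right) Y = 0 \left(-2 + E + Y\right) Y = 0 Y \left(-2 + E + Y\right) = 0$)
$\left(\left(1666 - -1927\right) - 401\right) \left(2193 + \left(D{\left(0,33 \right)} - 1388\right)\right) = \left(\left(1666 - -1927\right) - 401\right) \left(2193 + \left(0 - 1388\right)\right) = \left(\left(1666 + 1927\right) - 401\right) \left(2193 + \left(0 - 1388\right)\right) = \left(3593 - 401\right) \left(2193 - 1388\right) = 3192 \cdot 805 = 2569560$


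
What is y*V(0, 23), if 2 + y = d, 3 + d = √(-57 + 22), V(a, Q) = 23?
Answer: -115 + 23*I*√35 ≈ -115.0 + 136.07*I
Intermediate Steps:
d = -3 + I*√35 (d = -3 + √(-57 + 22) = -3 + √(-35) = -3 + I*√35 ≈ -3.0 + 5.9161*I)
y = -5 + I*√35 (y = -2 + (-3 + I*√35) = -5 + I*√35 ≈ -5.0 + 5.9161*I)
y*V(0, 23) = (-5 + I*√35)*23 = -115 + 23*I*√35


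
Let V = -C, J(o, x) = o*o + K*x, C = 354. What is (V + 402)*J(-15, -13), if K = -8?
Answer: 15792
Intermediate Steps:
J(o, x) = o² - 8*x (J(o, x) = o*o - 8*x = o² - 8*x)
V = -354 (V = -1*354 = -354)
(V + 402)*J(-15, -13) = (-354 + 402)*((-15)² - 8*(-13)) = 48*(225 + 104) = 48*329 = 15792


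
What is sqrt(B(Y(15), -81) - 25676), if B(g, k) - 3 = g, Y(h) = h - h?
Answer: I*sqrt(25673) ≈ 160.23*I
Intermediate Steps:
Y(h) = 0
B(g, k) = 3 + g
sqrt(B(Y(15), -81) - 25676) = sqrt((3 + 0) - 25676) = sqrt(3 - 25676) = sqrt(-25673) = I*sqrt(25673)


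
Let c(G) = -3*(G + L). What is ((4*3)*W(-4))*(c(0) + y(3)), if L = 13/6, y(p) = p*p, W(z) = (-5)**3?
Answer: -3750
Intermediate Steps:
W(z) = -125
y(p) = p**2
L = 13/6 (L = 13*(1/6) = 13/6 ≈ 2.1667)
c(G) = -13/2 - 3*G (c(G) = -3*(G + 13/6) = -3*(13/6 + G) = -13/2 - 3*G)
((4*3)*W(-4))*(c(0) + y(3)) = ((4*3)*(-125))*((-13/2 - 3*0) + 3**2) = (12*(-125))*((-13/2 + 0) + 9) = -1500*(-13/2 + 9) = -1500*5/2 = -3750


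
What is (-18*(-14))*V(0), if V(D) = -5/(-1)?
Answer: 1260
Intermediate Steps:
V(D) = 5 (V(D) = -5*(-1) = 5)
(-18*(-14))*V(0) = -18*(-14)*5 = 252*5 = 1260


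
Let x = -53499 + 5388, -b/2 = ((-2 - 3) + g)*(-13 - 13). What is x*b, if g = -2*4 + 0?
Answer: 32523036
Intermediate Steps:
g = -8 (g = -8 + 0 = -8)
b = -676 (b = -2*((-2 - 3) - 8)*(-13 - 13) = -2*(-5 - 8)*(-26) = -(-26)*(-26) = -2*338 = -676)
x = -48111
x*b = -48111*(-676) = 32523036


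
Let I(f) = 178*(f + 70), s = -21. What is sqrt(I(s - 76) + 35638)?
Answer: 4*sqrt(1927) ≈ 175.59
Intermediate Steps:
I(f) = 12460 + 178*f (I(f) = 178*(70 + f) = 12460 + 178*f)
sqrt(I(s - 76) + 35638) = sqrt((12460 + 178*(-21 - 76)) + 35638) = sqrt((12460 + 178*(-97)) + 35638) = sqrt((12460 - 17266) + 35638) = sqrt(-4806 + 35638) = sqrt(30832) = 4*sqrt(1927)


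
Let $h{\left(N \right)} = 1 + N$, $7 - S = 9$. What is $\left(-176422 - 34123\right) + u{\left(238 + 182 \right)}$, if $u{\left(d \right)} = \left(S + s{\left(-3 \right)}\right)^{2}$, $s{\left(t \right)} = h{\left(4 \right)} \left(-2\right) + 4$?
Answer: $-210481$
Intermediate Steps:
$S = -2$ ($S = 7 - 9 = -2$)
$s{\left(t \right)} = -6$ ($s{\left(t \right)} = \left(1 + 4\right) \left(-2\right) + 4 = 5 \left(-2\right) + 4 = -10 + 4 = -6$)
$u{\left(d \right)} = 64$ ($u{\left(d \right)} = \left(-2 - 6\right)^{2} = \left(-8\right)^{2} = 64$)
$\left(-176422 - 34123\right) + u{\left(238 + 182 \right)} = \left(-176422 - 34123\right) + 64 = -210545 + 64 = -210481$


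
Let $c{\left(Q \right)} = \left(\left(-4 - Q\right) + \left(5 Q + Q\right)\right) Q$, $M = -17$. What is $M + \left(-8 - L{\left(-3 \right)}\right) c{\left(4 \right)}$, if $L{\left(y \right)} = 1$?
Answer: $-593$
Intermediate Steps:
$c{\left(Q \right)} = Q \left(-4 + 5 Q\right)$ ($c{\left(Q \right)} = \left(\left(-4 - Q\right) + 6 Q\right) Q = \left(-4 + 5 Q\right) Q = Q \left(-4 + 5 Q\right)$)
$M + \left(-8 - L{\left(-3 \right)}\right) c{\left(4 \right)} = -17 + \left(-8 - 1\right) 4 \left(-4 + 5 \cdot 4\right) = -17 + \left(-8 - 1\right) 4 \left(-4 + 20\right) = -17 - 9 \cdot 4 \cdot 16 = -17 - 576 = -593$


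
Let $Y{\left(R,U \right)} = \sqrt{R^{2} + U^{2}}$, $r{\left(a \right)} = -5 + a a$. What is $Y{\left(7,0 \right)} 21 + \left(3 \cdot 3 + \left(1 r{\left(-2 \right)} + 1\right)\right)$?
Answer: $156$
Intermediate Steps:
$r{\left(a \right)} = -5 + a^{2}$
$Y{\left(7,0 \right)} 21 + \left(3 \cdot 3 + \left(1 r{\left(-2 \right)} + 1\right)\right) = \sqrt{7^{2} + 0^{2}} \cdot 21 + \left(3 \cdot 3 + \left(1 \left(-5 + \left(-2\right)^{2}\right) + 1\right)\right) = \sqrt{49 + 0} \cdot 21 + \left(9 + \left(1 \left(-5 + 4\right) + 1\right)\right) = \sqrt{49} \cdot 21 + \left(9 + \left(1 \left(-1\right) + 1\right)\right) = 7 \cdot 21 + \left(9 + \left(-1 + 1\right)\right) = 147 + \left(9 + 0\right) = 147 + 9 = 156$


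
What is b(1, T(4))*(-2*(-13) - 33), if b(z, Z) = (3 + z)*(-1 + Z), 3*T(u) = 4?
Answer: -28/3 ≈ -9.3333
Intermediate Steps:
T(u) = 4/3 (T(u) = (⅓)*4 = 4/3)
b(z, Z) = (-1 + Z)*(3 + z)
b(1, T(4))*(-2*(-13) - 33) = (-3 - 1*1 + 3*(4/3) + (4/3)*1)*(-2*(-13) - 33) = (-3 - 1 + 4 + 4/3)*(26 - 33) = (4/3)*(-7) = -28/3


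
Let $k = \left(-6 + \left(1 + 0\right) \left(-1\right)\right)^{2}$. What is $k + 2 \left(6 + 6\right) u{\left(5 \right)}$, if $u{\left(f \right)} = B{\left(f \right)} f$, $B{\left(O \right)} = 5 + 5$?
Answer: $1249$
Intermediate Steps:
$B{\left(O \right)} = 10$
$u{\left(f \right)} = 10 f$
$k = 49$ ($k = \left(-6 + 1 \left(-1\right)\right)^{2} = \left(-6 - 1\right)^{2} = \left(-7\right)^{2} = 49$)
$k + 2 \left(6 + 6\right) u{\left(5 \right)} = 49 + 2 \left(6 + 6\right) 10 \cdot 5 = 49 + 2 \cdot 12 \cdot 50 = 49 + 2 \cdot 600 = 49 + 1200 = 1249$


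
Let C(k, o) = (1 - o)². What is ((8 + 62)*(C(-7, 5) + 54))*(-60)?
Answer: -294000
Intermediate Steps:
((8 + 62)*(C(-7, 5) + 54))*(-60) = ((8 + 62)*((-1 + 5)² + 54))*(-60) = (70*(4² + 54))*(-60) = (70*(16 + 54))*(-60) = (70*70)*(-60) = 4900*(-60) = -294000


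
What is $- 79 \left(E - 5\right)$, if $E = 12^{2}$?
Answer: $-10981$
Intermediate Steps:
$E = 144$
$- 79 \left(E - 5\right) = - 79 \left(144 - 5\right) = \left(-79\right) 139 = -10981$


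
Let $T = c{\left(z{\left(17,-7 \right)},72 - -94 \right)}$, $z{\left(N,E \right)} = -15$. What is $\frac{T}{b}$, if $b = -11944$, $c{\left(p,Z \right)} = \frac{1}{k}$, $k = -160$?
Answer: $\frac{1}{1911040} \approx 5.2328 \cdot 10^{-7}$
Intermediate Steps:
$c{\left(p,Z \right)} = - \frac{1}{160}$ ($c{\left(p,Z \right)} = \frac{1}{-160} = - \frac{1}{160}$)
$T = - \frac{1}{160} \approx -0.00625$
$\frac{T}{b} = - \frac{1}{160 \left(-11944\right)} = \left(- \frac{1}{160}\right) \left(- \frac{1}{11944}\right) = \frac{1}{1911040}$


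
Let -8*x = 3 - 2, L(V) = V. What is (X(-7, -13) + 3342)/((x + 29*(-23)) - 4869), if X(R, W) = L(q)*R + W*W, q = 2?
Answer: -27976/44289 ≈ -0.63167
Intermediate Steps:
X(R, W) = W² + 2*R (X(R, W) = 2*R + W*W = 2*R + W² = W² + 2*R)
x = -⅛ (x = -(3 - 2)/8 = -⅛*1 = -⅛ ≈ -0.12500)
(X(-7, -13) + 3342)/((x + 29*(-23)) - 4869) = (((-13)² + 2*(-7)) + 3342)/((-⅛ + 29*(-23)) - 4869) = ((169 - 14) + 3342)/((-⅛ - 667) - 4869) = (155 + 3342)/(-5337/8 - 4869) = 3497/(-44289/8) = 3497*(-8/44289) = -27976/44289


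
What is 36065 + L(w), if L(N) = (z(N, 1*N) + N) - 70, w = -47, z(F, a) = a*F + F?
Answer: 38110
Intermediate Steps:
z(F, a) = F + F*a (z(F, a) = F*a + F = F + F*a)
L(N) = -70 + N + N*(1 + N) (L(N) = (N*(1 + 1*N) + N) - 70 = (N*(1 + N) + N) - 70 = (N + N*(1 + N)) - 70 = -70 + N + N*(1 + N))
36065 + L(w) = 36065 + (-70 - 47 - 47*(1 - 47)) = 36065 + (-70 - 47 - 47*(-46)) = 36065 + (-70 - 47 + 2162) = 36065 + 2045 = 38110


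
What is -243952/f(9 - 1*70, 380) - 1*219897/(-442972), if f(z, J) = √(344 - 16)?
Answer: 219897/442972 - 60988*√82/41 ≈ -13470.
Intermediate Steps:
f(z, J) = 2*√82 (f(z, J) = √328 = 2*√82)
-243952/f(9 - 1*70, 380) - 1*219897/(-442972) = -243952*√82/164 - 1*219897/(-442972) = -60988*√82/41 - 219897*(-1/442972) = -60988*√82/41 + 219897/442972 = 219897/442972 - 60988*√82/41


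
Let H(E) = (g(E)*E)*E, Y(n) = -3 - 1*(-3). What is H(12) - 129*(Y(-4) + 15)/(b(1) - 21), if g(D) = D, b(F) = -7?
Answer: 50319/28 ≈ 1797.1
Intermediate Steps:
Y(n) = 0 (Y(n) = -3 + 3 = 0)
H(E) = E**3 (H(E) = (E*E)*E = E**2*E = E**3)
H(12) - 129*(Y(-4) + 15)/(b(1) - 21) = 12**3 - 129*(0 + 15)/(-7 - 21) = 1728 - 1935/(-28) = 1728 - 1935*(-1)/28 = 1728 - 129*(-15/28) = 1728 + 1935/28 = 50319/28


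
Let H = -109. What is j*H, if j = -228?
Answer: 24852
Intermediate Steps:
j*H = -228*(-109) = 24852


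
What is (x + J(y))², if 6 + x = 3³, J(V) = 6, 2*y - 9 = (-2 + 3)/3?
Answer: 729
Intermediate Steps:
y = 14/3 (y = 9/2 + ((-2 + 3)/3)/2 = 9/2 + ((⅓)*1)/2 = 9/2 + (½)*(⅓) = 9/2 + ⅙ = 14/3 ≈ 4.6667)
x = 21 (x = -6 + 3³ = -6 + 27 = 21)
(x + J(y))² = (21 + 6)² = 27² = 729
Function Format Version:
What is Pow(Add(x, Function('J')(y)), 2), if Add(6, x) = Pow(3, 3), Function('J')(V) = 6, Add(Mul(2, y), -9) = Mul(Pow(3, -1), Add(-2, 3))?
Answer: 729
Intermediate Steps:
y = Rational(14, 3) (y = Add(Rational(9, 2), Mul(Rational(1, 2), Mul(Pow(3, -1), Add(-2, 3)))) = Add(Rational(9, 2), Mul(Rational(1, 2), Mul(Rational(1, 3), 1))) = Add(Rational(9, 2), Mul(Rational(1, 2), Rational(1, 3))) = Add(Rational(9, 2), Rational(1, 6)) = Rational(14, 3) ≈ 4.6667)
x = 21 (x = Add(-6, Pow(3, 3)) = Add(-6, 27) = 21)
Pow(Add(x, Function('J')(y)), 2) = Pow(Add(21, 6), 2) = Pow(27, 2) = 729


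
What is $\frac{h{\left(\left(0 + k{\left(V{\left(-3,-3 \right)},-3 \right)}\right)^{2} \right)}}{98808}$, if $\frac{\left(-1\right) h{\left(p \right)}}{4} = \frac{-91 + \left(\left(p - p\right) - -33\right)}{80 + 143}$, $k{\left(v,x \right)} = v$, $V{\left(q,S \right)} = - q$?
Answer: $\frac{29}{2754273} \approx 1.0529 \cdot 10^{-5}$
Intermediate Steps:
$h{\left(p \right)} = \frac{232}{223}$ ($h{\left(p \right)} = - 4 \frac{-91 + \left(\left(p - p\right) - -33\right)}{80 + 143} = - 4 \frac{-91 + \left(0 + 33\right)}{223} = - 4 \left(-91 + 33\right) \frac{1}{223} = - 4 \left(\left(-58\right) \frac{1}{223}\right) = \left(-4\right) \left(- \frac{58}{223}\right) = \frac{232}{223}$)
$\frac{h{\left(\left(0 + k{\left(V{\left(-3,-3 \right)},-3 \right)}\right)^{2} \right)}}{98808} = \frac{232}{223 \cdot 98808} = \frac{232}{223} \cdot \frac{1}{98808} = \frac{29}{2754273}$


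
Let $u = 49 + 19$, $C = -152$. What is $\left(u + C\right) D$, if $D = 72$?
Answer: $-6048$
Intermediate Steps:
$u = 68$
$\left(u + C\right) D = \left(68 - 152\right) 72 = \left(-84\right) 72 = -6048$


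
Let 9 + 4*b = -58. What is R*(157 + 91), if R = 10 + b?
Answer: -1674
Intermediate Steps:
b = -67/4 (b = -9/4 + (¼)*(-58) = -9/4 - 29/2 = -67/4 ≈ -16.750)
R = -27/4 (R = 10 - 67/4 = -27/4 ≈ -6.7500)
R*(157 + 91) = -27*(157 + 91)/4 = -27/4*248 = -1674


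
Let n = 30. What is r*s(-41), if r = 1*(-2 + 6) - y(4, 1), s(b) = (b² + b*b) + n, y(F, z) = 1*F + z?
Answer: -3392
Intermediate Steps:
y(F, z) = F + z
s(b) = 30 + 2*b² (s(b) = (b² + b*b) + 30 = (b² + b²) + 30 = 2*b² + 30 = 30 + 2*b²)
r = -1 (r = 1*(-2 + 6) - (4 + 1) = 1*4 - 1*5 = 4 - 5 = -1)
r*s(-41) = -(30 + 2*(-41)²) = -(30 + 2*1681) = -(30 + 3362) = -1*3392 = -3392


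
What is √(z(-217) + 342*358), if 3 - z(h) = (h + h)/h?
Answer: √122437 ≈ 349.91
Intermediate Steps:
z(h) = 1 (z(h) = 3 - (h + h)/h = 3 - 2*h/h = 3 - 1*2 = 3 - 2 = 1)
√(z(-217) + 342*358) = √(1 + 342*358) = √(1 + 122436) = √122437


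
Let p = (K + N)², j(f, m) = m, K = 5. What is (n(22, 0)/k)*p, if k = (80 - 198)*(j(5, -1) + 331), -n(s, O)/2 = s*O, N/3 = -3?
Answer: 0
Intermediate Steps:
N = -9 (N = 3*(-3) = -9)
n(s, O) = -2*O*s (n(s, O) = -2*s*O = -2*O*s)
k = -38940 (k = (80 - 198)*(-1 + 331) = -118*330 = -38940)
p = 16 (p = (5 - 9)² = (-4)² = 16)
(n(22, 0)/k)*p = (-2*0*22/(-38940))*16 = (0*(-1/38940))*16 = 0*16 = 0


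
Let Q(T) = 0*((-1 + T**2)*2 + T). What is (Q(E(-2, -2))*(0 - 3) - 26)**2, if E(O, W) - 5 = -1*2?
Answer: 676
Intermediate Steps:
E(O, W) = 3 (E(O, W) = 5 - 1*2 = 5 - 2 = 3)
Q(T) = 0 (Q(T) = 0*((-2 + 2*T**2) + T) = 0*(-2 + T + 2*T**2) = 0)
(Q(E(-2, -2))*(0 - 3) - 26)**2 = (0*(0 - 3) - 26)**2 = (0*(-3) - 26)**2 = (0 - 26)**2 = (-26)**2 = 676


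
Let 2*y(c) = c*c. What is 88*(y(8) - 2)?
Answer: 2640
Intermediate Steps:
y(c) = c²/2 (y(c) = (c*c)/2 = c²/2)
88*(y(8) - 2) = 88*((½)*8² - 2) = 88*((½)*64 - 2) = 88*(32 - 2) = 88*30 = 2640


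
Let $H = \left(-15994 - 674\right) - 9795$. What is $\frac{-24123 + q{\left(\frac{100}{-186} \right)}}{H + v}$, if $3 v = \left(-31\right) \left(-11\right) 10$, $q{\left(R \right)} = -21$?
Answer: $\frac{72432}{75979} \approx 0.95332$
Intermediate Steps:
$v = \frac{3410}{3}$ ($v = \frac{\left(-31\right) \left(-11\right) 10}{3} = \frac{341 \cdot 10}{3} = \frac{1}{3} \cdot 3410 = \frac{3410}{3} \approx 1136.7$)
$H = -26463$ ($H = -16668 - 9795 = -26463$)
$\frac{-24123 + q{\left(\frac{100}{-186} \right)}}{H + v} = \frac{-24123 - 21}{-26463 + \frac{3410}{3}} = - \frac{24144}{- \frac{75979}{3}} = \left(-24144\right) \left(- \frac{3}{75979}\right) = \frac{72432}{75979}$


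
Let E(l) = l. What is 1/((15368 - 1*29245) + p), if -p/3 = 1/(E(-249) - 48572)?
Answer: -48821/677489014 ≈ -7.2062e-5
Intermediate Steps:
p = 3/48821 (p = -3/(-249 - 48572) = -3/(-48821) = -3*(-1/48821) = 3/48821 ≈ 6.1449e-5)
1/((15368 - 1*29245) + p) = 1/((15368 - 1*29245) + 3/48821) = 1/((15368 - 29245) + 3/48821) = 1/(-13877 + 3/48821) = 1/(-677489014/48821) = -48821/677489014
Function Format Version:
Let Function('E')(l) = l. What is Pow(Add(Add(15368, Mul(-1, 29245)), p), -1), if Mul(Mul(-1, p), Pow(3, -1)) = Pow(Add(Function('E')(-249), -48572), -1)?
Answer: Rational(-48821, 677489014) ≈ -7.2062e-5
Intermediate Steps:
p = Rational(3, 48821) (p = Mul(-3, Pow(Add(-249, -48572), -1)) = Mul(-3, Pow(-48821, -1)) = Mul(-3, Rational(-1, 48821)) = Rational(3, 48821) ≈ 6.1449e-5)
Pow(Add(Add(15368, Mul(-1, 29245)), p), -1) = Pow(Add(Add(15368, Mul(-1, 29245)), Rational(3, 48821)), -1) = Pow(Add(Add(15368, -29245), Rational(3, 48821)), -1) = Pow(Add(-13877, Rational(3, 48821)), -1) = Pow(Rational(-677489014, 48821), -1) = Rational(-48821, 677489014)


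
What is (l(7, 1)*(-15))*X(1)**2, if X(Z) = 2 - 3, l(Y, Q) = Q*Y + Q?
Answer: -120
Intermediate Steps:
l(Y, Q) = Q + Q*Y
X(Z) = -1
(l(7, 1)*(-15))*X(1)**2 = ((1*(1 + 7))*(-15))*(-1)**2 = ((1*8)*(-15))*1 = (8*(-15))*1 = -120*1 = -120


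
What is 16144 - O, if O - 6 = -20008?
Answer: 36146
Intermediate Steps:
O = -20002 (O = 6 - 20008 = -20002)
16144 - O = 16144 - 1*(-20002) = 16144 + 20002 = 36146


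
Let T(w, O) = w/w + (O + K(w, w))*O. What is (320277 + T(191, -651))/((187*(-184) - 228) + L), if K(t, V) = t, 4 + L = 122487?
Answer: 619738/87847 ≈ 7.0547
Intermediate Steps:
L = 122483 (L = -4 + 122487 = 122483)
T(w, O) = 1 + O*(O + w) (T(w, O) = w/w + (O + w)*O = 1 + O*(O + w))
(320277 + T(191, -651))/((187*(-184) - 228) + L) = (320277 + (1 + (-651)² - 651*191))/((187*(-184) - 228) + 122483) = (320277 + (1 + 423801 - 124341))/((-34408 - 228) + 122483) = (320277 + 299461)/(-34636 + 122483) = 619738/87847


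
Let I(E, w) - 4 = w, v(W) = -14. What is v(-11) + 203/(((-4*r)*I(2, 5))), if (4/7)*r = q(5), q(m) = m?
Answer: -659/45 ≈ -14.644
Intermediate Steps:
r = 35/4 (r = (7/4)*5 = 35/4 ≈ 8.7500)
I(E, w) = 4 + w
v(-11) + 203/(((-4*r)*I(2, 5))) = -14 + 203/(((-4*35/4)*(4 + 5))) = -14 + 203/((-35*9)) = -14 + 203/(-315) = -14 + 203*(-1/315) = -14 - 29/45 = -659/45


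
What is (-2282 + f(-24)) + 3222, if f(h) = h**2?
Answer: 1516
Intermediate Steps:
(-2282 + f(-24)) + 3222 = (-2282 + (-24)**2) + 3222 = (-2282 + 576) + 3222 = -1706 + 3222 = 1516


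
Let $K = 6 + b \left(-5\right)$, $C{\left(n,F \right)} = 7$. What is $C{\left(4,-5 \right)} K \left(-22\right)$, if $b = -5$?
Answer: $-4774$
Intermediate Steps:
$K = 31$ ($K = 6 - -25 = 6 + 25 = 31$)
$C{\left(4,-5 \right)} K \left(-22\right) = 7 \cdot 31 \left(-22\right) = 217 \left(-22\right) = -4774$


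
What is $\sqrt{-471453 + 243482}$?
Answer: $i \sqrt{227971} \approx 477.46 i$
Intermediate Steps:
$\sqrt{-471453 + 243482} = \sqrt{-227971} = i \sqrt{227971}$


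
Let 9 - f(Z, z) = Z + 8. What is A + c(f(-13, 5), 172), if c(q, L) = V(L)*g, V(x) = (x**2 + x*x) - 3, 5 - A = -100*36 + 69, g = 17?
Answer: 1009341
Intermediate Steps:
A = 3536 (A = 5 - (-100*36 + 69) = 5 - (-3600 + 69) = 5 - 1*(-3531) = 5 + 3531 = 3536)
f(Z, z) = 1 - Z (f(Z, z) = 9 - (Z + 8) = 9 - (8 + Z) = 9 + (-8 - Z) = 1 - Z)
V(x) = -3 + 2*x**2 (V(x) = (x**2 + x**2) - 3 = 2*x**2 - 3 = -3 + 2*x**2)
c(q, L) = -51 + 34*L**2 (c(q, L) = (-3 + 2*L**2)*17 = -51 + 34*L**2)
A + c(f(-13, 5), 172) = 3536 + (-51 + 34*172**2) = 3536 + (-51 + 34*29584) = 3536 + (-51 + 1005856) = 3536 + 1005805 = 1009341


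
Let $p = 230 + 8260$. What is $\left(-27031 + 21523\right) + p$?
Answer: $2982$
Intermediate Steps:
$p = 8490$
$\left(-27031 + 21523\right) + p = \left(-27031 + 21523\right) + 8490 = -5508 + 8490 = 2982$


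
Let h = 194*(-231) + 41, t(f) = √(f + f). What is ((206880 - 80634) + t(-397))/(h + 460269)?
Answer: 63123/207748 + I*√794/415496 ≈ 0.30384 + 6.7818e-5*I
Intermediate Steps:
t(f) = √2*√f (t(f) = √(2*f) = √2*√f)
h = -44773 (h = -44814 + 41 = -44773)
((206880 - 80634) + t(-397))/(h + 460269) = ((206880 - 80634) + √2*√(-397))/(-44773 + 460269) = (126246 + √2*(I*√397))/415496 = (126246 + I*√794)*(1/415496) = 63123/207748 + I*√794/415496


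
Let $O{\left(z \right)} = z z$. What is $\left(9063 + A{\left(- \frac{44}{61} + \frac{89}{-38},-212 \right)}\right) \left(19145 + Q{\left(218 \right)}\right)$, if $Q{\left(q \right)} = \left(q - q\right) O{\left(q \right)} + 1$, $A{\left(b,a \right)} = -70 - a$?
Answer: $176238930$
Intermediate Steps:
$O{\left(z \right)} = z^{2}$
$Q{\left(q \right)} = 1$ ($Q{\left(q \right)} = \left(q - q\right) q^{2} + 1 = 0 q^{2} + 1 = 0 + 1 = 1$)
$\left(9063 + A{\left(- \frac{44}{61} + \frac{89}{-38},-212 \right)}\right) \left(19145 + Q{\left(218 \right)}\right) = \left(9063 - -142\right) \left(19145 + 1\right) = \left(9063 + \left(-70 + 212\right)\right) 19146 = \left(9063 + 142\right) 19146 = 9205 \cdot 19146 = 176238930$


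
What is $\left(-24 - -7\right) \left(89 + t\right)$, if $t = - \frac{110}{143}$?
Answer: $- \frac{19499}{13} \approx -1499.9$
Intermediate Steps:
$t = - \frac{10}{13}$ ($t = \left(-110\right) \frac{1}{143} = - \frac{10}{13} \approx -0.76923$)
$\left(-24 - -7\right) \left(89 + t\right) = \left(-24 - -7\right) \left(89 - \frac{10}{13}\right) = \left(-24 + 7\right) \frac{1147}{13} = \left(-17\right) \frac{1147}{13} = - \frac{19499}{13}$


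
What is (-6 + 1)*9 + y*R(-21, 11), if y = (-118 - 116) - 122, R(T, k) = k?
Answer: -3961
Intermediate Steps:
y = -356 (y = -234 - 122 = -356)
(-6 + 1)*9 + y*R(-21, 11) = (-6 + 1)*9 - 356*11 = -5*9 - 3916 = -45 - 3916 = -3961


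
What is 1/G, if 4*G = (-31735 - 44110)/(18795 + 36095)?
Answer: -3992/1379 ≈ -2.8949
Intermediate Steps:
G = -1379/3992 (G = ((-31735 - 44110)/(18795 + 36095))/4 = (-75845/54890)/4 = (-75845*1/54890)/4 = (¼)*(-1379/998) = -1379/3992 ≈ -0.34544)
1/G = 1/(-1379/3992) = -3992/1379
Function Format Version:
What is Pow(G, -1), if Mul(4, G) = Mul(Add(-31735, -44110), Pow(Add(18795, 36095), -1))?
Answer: Rational(-3992, 1379) ≈ -2.8949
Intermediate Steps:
G = Rational(-1379, 3992) (G = Mul(Rational(1, 4), Mul(Add(-31735, -44110), Pow(Add(18795, 36095), -1))) = Mul(Rational(1, 4), Mul(-75845, Pow(54890, -1))) = Mul(Rational(1, 4), Mul(-75845, Rational(1, 54890))) = Mul(Rational(1, 4), Rational(-1379, 998)) = Rational(-1379, 3992) ≈ -0.34544)
Pow(G, -1) = Pow(Rational(-1379, 3992), -1) = Rational(-3992, 1379)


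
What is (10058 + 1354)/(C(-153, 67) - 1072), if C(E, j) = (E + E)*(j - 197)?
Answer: 2853/9677 ≈ 0.29482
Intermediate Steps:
C(E, j) = 2*E*(-197 + j) (C(E, j) = (2*E)*(-197 + j) = 2*E*(-197 + j))
(10058 + 1354)/(C(-153, 67) - 1072) = (10058 + 1354)/(2*(-153)*(-197 + 67) - 1072) = 11412/(2*(-153)*(-130) - 1072) = 11412/(39780 - 1072) = 11412/38708 = 11412*(1/38708) = 2853/9677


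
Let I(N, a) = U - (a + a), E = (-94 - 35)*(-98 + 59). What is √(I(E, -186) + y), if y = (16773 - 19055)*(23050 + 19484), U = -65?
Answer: I*√97062281 ≈ 9852.0*I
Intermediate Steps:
E = 5031 (E = -129*(-39) = 5031)
I(N, a) = -65 - 2*a (I(N, a) = -65 - (a + a) = -65 - 2*a)
y = -97062588 (y = -2282*42534 = -97062588)
√(I(E, -186) + y) = √((-65 - 2*(-186)) - 97062588) = √((-65 + 372) - 97062588) = √(307 - 97062588) = √(-97062281) = I*√97062281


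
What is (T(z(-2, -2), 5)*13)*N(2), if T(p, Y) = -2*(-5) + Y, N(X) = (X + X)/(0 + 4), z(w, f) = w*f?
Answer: 195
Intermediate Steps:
z(w, f) = f*w
N(X) = X/2 (N(X) = (2*X)/4 = (2*X)*(¼) = X/2)
T(p, Y) = 10 + Y
(T(z(-2, -2), 5)*13)*N(2) = ((10 + 5)*13)*((½)*2) = (15*13)*1 = 195*1 = 195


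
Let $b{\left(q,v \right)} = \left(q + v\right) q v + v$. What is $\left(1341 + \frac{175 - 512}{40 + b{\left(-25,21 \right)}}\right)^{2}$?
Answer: $\frac{8395877134096}{4669921} \approx 1.7979 \cdot 10^{6}$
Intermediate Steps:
$b{\left(q,v \right)} = v + q v \left(q + v\right)$ ($b{\left(q,v \right)} = q \left(q + v\right) v + v = q v \left(q + v\right) + v = v + q v \left(q + v\right)$)
$\left(1341 + \frac{175 - 512}{40 + b{\left(-25,21 \right)}}\right)^{2} = \left(1341 + \frac{175 - 512}{40 + 21 \left(1 + \left(-25\right)^{2} - 525\right)}\right)^{2} = \left(1341 - \frac{337}{40 + 21 \left(1 + 625 - 525\right)}\right)^{2} = \left(1341 - \frac{337}{40 + 21 \cdot 101}\right)^{2} = \left(1341 - \frac{337}{40 + 2121}\right)^{2} = \left(1341 - \frac{337}{2161}\right)^{2} = \left(\frac{2897564}{2161}\right)^{2} = \frac{8395877134096}{4669921}$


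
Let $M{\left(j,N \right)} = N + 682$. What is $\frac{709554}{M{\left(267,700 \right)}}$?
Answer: $\frac{354777}{691} \approx 513.43$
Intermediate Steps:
$M{\left(j,N \right)} = 682 + N$
$\frac{709554}{M{\left(267,700 \right)}} = \frac{709554}{682 + 700} = \frac{709554}{1382} = 709554 \cdot \frac{1}{1382} = \frac{354777}{691}$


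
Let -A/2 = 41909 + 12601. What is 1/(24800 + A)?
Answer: -1/84220 ≈ -1.1874e-5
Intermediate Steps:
A = -109020 (A = -2*(41909 + 12601) = -2*54510 = -109020)
1/(24800 + A) = 1/(24800 - 109020) = 1/(-84220) = -1/84220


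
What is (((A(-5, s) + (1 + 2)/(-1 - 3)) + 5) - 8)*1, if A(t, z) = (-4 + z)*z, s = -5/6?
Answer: 5/18 ≈ 0.27778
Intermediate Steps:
s = -5/6 (s = -5*1/6 = -5/6 ≈ -0.83333)
A(t, z) = z*(-4 + z)
(((A(-5, s) + (1 + 2)/(-1 - 3)) + 5) - 8)*1 = (((-5*(-4 - 5/6)/6 + (1 + 2)/(-1 - 3)) + 5) - 8)*1 = (((-5/6*(-29/6) + 3/(-4)) + 5) - 8)*1 = (((145/36 + 3*(-1/4)) + 5) - 8)*1 = (((145/36 - 3/4) + 5) - 8)*1 = ((59/18 + 5) - 8)*1 = (149/18 - 8)*1 = (5/18)*1 = 5/18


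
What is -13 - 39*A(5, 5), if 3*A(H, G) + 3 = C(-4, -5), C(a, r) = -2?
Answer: 52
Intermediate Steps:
A(H, G) = -5/3 (A(H, G) = -1 + (1/3)*(-2) = -1 - 2/3 = -5/3)
-13 - 39*A(5, 5) = -13 - 39*(-5/3) = -13 + 65 = 52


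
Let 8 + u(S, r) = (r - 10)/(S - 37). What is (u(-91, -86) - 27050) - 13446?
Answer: -162013/4 ≈ -40503.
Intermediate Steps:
u(S, r) = -8 + (-10 + r)/(-37 + S) (u(S, r) = -8 + (r - 10)/(S - 37) = -8 + (-10 + r)/(-37 + S))
(u(-91, -86) - 27050) - 13446 = ((286 - 86 - 8*(-91))/(-37 - 91) - 27050) - 13446 = ((286 - 86 + 728)/(-128) - 27050) - 13446 = (-1/128*928 - 27050) - 13446 = (-29/4 - 27050) - 13446 = -108229/4 - 13446 = -162013/4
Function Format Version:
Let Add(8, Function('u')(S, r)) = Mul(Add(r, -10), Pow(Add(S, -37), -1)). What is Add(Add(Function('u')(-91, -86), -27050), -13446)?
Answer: Rational(-162013, 4) ≈ -40503.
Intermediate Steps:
Function('u')(S, r) = Add(-8, Mul(Pow(Add(-37, S), -1), Add(-10, r))) (Function('u')(S, r) = Add(-8, Mul(Add(r, -10), Pow(Add(S, -37), -1))) = Add(-8, Mul(Add(-10, r), Pow(Add(-37, S), -1))) = Add(-8, Mul(Pow(Add(-37, S), -1), Add(-10, r))))
Add(Add(Function('u')(-91, -86), -27050), -13446) = Add(Add(Mul(Pow(Add(-37, -91), -1), Add(286, -86, Mul(-8, -91))), -27050), -13446) = Add(Add(Mul(Pow(-128, -1), Add(286, -86, 728)), -27050), -13446) = Add(Add(Mul(Rational(-1, 128), 928), -27050), -13446) = Add(Add(Rational(-29, 4), -27050), -13446) = Add(Rational(-108229, 4), -13446) = Rational(-162013, 4)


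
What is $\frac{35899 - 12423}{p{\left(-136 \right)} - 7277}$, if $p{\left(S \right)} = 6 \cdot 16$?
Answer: $- \frac{23476}{7181} \approx -3.2692$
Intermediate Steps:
$p{\left(S \right)} = 96$
$\frac{35899 - 12423}{p{\left(-136 \right)} - 7277} = \frac{35899 - 12423}{96 - 7277} = \frac{23476}{-7181} = 23476 \left(- \frac{1}{7181}\right) = - \frac{23476}{7181}$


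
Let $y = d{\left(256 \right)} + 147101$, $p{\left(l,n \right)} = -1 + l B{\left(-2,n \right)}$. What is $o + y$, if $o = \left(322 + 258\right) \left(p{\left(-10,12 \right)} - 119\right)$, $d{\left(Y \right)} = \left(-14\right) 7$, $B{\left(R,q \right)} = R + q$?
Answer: $19403$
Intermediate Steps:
$p{\left(l,n \right)} = -1 + l \left(-2 + n\right)$
$d{\left(Y \right)} = -98$
$o = -127600$ ($o = \left(322 + 258\right) \left(\left(-1 - 10 \left(-2 + 12\right)\right) - 119\right) = 580 \left(\left(-1 - 100\right) - 119\right) = 580 \left(-101 - 119\right) = 580 \left(-220\right) = -127600$)
$y = 147003$ ($y = -98 + 147101 = 147003$)
$o + y = -127600 + 147003 = 19403$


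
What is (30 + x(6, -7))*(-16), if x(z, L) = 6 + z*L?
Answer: 96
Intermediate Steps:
x(z, L) = 6 + L*z
(30 + x(6, -7))*(-16) = (30 + (6 - 7*6))*(-16) = (30 + (6 - 42))*(-16) = (30 - 36)*(-16) = -6*(-16) = 96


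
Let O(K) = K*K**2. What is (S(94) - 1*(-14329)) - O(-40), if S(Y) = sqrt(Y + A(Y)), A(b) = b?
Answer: 78329 + 2*sqrt(47) ≈ 78343.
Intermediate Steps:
S(Y) = sqrt(2)*sqrt(Y) (S(Y) = sqrt(Y + Y) = sqrt(2*Y) = sqrt(2)*sqrt(Y))
O(K) = K**3
(S(94) - 1*(-14329)) - O(-40) = (sqrt(2)*sqrt(94) - 1*(-14329)) - 1*(-40)**3 = (2*sqrt(47) + 14329) - 1*(-64000) = (14329 + 2*sqrt(47)) + 64000 = 78329 + 2*sqrt(47)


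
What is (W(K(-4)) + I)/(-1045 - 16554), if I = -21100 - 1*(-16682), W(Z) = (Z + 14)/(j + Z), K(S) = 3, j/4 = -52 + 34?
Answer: 304859/1214331 ≈ 0.25105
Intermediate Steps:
j = -72 (j = 4*(-52 + 34) = 4*(-18) = -72)
W(Z) = (14 + Z)/(-72 + Z) (W(Z) = (Z + 14)/(-72 + Z) = (14 + Z)/(-72 + Z))
I = -4418 (I = -21100 + 16682 = -4418)
(W(K(-4)) + I)/(-1045 - 16554) = ((14 + 3)/(-72 + 3) - 4418)/(-1045 - 16554) = (17/(-69) - 4418)/(-17599) = (-1/69*17 - 4418)*(-1/17599) = (-17/69 - 4418)*(-1/17599) = -304859/69*(-1/17599) = 304859/1214331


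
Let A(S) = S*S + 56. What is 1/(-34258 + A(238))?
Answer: 1/22442 ≈ 4.4559e-5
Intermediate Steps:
A(S) = 56 + S² (A(S) = S² + 56 = 56 + S²)
1/(-34258 + A(238)) = 1/(-34258 + (56 + 238²)) = 1/(-34258 + (56 + 56644)) = 1/(-34258 + 56700) = 1/22442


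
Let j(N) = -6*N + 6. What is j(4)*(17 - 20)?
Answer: 54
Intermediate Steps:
j(N) = 6 - 6*N
j(4)*(17 - 20) = (6 - 6*4)*(17 - 20) = (6 - 24)*(-3) = -18*(-3) = 54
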